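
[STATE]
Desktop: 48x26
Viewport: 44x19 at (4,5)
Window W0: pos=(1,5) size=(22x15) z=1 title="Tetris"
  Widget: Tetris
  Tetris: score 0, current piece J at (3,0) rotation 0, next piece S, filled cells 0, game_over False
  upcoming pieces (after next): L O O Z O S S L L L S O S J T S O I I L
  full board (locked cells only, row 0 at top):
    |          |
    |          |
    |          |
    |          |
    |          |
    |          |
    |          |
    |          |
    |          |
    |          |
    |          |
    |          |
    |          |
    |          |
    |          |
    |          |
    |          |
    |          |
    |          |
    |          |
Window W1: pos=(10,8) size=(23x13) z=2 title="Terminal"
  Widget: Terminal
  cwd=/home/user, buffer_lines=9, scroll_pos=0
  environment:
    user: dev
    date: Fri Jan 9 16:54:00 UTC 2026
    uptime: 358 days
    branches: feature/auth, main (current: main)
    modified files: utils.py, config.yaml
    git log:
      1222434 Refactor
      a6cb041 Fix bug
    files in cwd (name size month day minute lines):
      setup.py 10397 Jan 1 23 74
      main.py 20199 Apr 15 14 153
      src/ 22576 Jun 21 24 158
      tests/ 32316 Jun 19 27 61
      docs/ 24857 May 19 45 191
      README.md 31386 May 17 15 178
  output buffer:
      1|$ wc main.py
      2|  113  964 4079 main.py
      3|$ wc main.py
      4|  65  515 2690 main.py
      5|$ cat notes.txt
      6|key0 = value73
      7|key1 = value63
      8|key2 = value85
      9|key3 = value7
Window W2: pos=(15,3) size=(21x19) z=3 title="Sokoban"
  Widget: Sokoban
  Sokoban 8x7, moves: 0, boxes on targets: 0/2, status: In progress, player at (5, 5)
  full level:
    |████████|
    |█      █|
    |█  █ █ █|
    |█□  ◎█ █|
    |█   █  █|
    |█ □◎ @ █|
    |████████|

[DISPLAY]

━━━━━━━━━━━┠───────────────────┨            
etris      ┃████████           ┃            
───────────┃█      █           ┃            
      ┏━━━━┃█  █ █ █           ┃            
      ┃ Ter┃█□  ◎█ █           ┃            
      ┠────┃█   █  █           ┃            
      ┃$ wc┃█ □◎ @ █           ┃            
      ┃  11┃████████           ┃            
      ┃$ wc┃Moves: 0  0/2      ┃            
      ┃  65┃                   ┃            
      ┃$ ca┃                   ┃            
      ┃key0┃                   ┃            
      ┃key1┃                   ┃            
      ┃key2┃                   ┃            
━━━━━━┃key3┃                   ┃            
      ┗━━━━┃                   ┃            
           ┗━━━━━━━━━━━━━━━━━━━┛            
                                            
                                            


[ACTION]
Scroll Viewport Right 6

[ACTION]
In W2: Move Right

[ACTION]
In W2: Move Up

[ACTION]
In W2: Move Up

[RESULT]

━━━━━━━━━━━┠───────────────────┨            
etris      ┃████████           ┃            
───────────┃█      █           ┃            
      ┏━━━━┃█  █ █ █           ┃            
      ┃ Ter┃█□  ◎█@█           ┃            
      ┠────┃█   █  █           ┃            
      ┃$ wc┃█ □◎   █           ┃            
      ┃  11┃████████           ┃            
      ┃$ wc┃Moves: 3  0/2      ┃            
      ┃  65┃                   ┃            
      ┃$ ca┃                   ┃            
      ┃key0┃                   ┃            
      ┃key1┃                   ┃            
      ┃key2┃                   ┃            
━━━━━━┃key3┃                   ┃            
      ┗━━━━┃                   ┃            
           ┗━━━━━━━━━━━━━━━━━━━┛            
                                            
                                            


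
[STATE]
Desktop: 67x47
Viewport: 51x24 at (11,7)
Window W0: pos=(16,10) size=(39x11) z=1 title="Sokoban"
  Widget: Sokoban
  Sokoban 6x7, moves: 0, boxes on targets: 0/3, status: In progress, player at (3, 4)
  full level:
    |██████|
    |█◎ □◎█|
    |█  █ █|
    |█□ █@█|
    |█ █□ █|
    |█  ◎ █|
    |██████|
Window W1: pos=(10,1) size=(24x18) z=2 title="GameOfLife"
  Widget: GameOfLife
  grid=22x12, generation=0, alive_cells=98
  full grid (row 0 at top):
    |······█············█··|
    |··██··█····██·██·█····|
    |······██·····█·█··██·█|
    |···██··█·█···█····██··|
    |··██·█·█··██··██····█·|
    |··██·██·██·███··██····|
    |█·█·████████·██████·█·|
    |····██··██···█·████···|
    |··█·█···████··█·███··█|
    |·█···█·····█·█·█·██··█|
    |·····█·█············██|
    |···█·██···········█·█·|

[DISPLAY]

······██·····█·█··██·█┃                            
···██··█·█···█····██··┃                            
··██·█·█··██··██····█·┃                            
··██·██·██·███··██····┃━━━━━━━━━━━━━━━━━━━━┓       
█·█·████████·██████·█·┃                    ┃       
····██··██···█·████···┃────────────────────┨       
··█·█···████··█·███··█┃                    ┃       
·█···█·····█·█·█·██··█┃                    ┃       
·····█·█············██┃                    ┃       
···█·██···········█·█·┃                    ┃       
                      ┃                    ┃       
━━━━━━━━━━━━━━━━━━━━━━┛                    ┃       
     ┃██████                               ┃       
     ┗━━━━━━━━━━━━━━━━━━━━━━━━━━━━━━━━━━━━━┛       
                                                   
                                                   
                                                   
                                                   
                                                   
                                                   
                                                   
                                                   
                                                   
                                                   


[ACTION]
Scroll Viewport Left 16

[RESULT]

          ┃······██·····█·█··██·█┃                 
          ┃···██··█·█···█····██··┃                 
          ┃··██·█·█··██··██····█·┃                 
          ┃··██·██·██·███··██····┃━━━━━━━━━━━━━━━━━
          ┃█·█·████████·██████·█·┃                 
          ┃····██··██···█·████···┃─────────────────
          ┃··█·█···████··█·███··█┃                 
          ┃·█···█·····█·█·█·██··█┃                 
          ┃·····█·█············██┃                 
          ┃···█·██···········█·█·┃                 
          ┃                      ┃                 
          ┗━━━━━━━━━━━━━━━━━━━━━━┛                 
                ┃██████                            
                ┗━━━━━━━━━━━━━━━━━━━━━━━━━━━━━━━━━━
                                                   
                                                   
                                                   
                                                   
                                                   
                                                   
                                                   
                                                   
                                                   
                                                   


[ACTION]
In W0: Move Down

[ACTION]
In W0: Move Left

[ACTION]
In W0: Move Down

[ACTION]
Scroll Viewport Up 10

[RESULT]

                                                   
          ┏━━━━━━━━━━━━━━━━━━━━━━┓                 
          ┃ GameOfLife           ┃                 
          ┠──────────────────────┨                 
          ┃Gen: 0                ┃                 
          ┃······█············█··┃                 
          ┃··██··█····██·██·█····┃                 
          ┃······██·····█·█··██·█┃                 
          ┃···██··█·█···█····██··┃                 
          ┃··██·█·█··██··██····█·┃                 
          ┃··██·██·██·███··██····┃━━━━━━━━━━━━━━━━━
          ┃█·█·████████·██████·█·┃                 
          ┃····██··██···█·████···┃─────────────────
          ┃··█·█···████··█·███··█┃                 
          ┃·█···█·····█·█·█·██··█┃                 
          ┃·····█·█············██┃                 
          ┃···█·██···········█·█·┃                 
          ┃                      ┃                 
          ┗━━━━━━━━━━━━━━━━━━━━━━┛                 
                ┃██████                            
                ┗━━━━━━━━━━━━━━━━━━━━━━━━━━━━━━━━━━
                                                   
                                                   
                                                   


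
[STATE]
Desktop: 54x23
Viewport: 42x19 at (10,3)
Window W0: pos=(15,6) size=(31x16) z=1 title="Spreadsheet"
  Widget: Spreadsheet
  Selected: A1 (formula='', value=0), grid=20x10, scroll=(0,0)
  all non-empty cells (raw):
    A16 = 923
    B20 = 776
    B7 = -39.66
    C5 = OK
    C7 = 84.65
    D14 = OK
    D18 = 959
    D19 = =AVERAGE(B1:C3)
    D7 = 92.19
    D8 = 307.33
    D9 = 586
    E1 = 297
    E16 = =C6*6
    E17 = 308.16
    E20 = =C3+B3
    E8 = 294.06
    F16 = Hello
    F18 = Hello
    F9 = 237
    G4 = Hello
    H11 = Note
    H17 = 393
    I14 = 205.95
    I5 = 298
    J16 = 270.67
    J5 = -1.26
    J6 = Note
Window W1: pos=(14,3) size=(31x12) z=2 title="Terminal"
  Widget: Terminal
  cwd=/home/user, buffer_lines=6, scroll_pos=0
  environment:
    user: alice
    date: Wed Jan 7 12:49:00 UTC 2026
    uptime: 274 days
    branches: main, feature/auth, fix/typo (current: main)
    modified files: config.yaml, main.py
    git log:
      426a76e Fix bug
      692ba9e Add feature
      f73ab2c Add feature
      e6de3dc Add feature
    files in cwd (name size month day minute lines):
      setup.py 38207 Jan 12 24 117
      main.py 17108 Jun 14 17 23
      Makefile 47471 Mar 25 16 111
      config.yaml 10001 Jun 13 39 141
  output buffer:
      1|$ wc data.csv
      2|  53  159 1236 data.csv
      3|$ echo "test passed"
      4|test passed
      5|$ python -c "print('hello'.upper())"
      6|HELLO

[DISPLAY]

    ┏━━━━━━━━━━━━━━━━━━━━━━━━━━━━━┓       
    ┃ Terminal                    ┃       
    ┠─────────────────────────────┨       
    ┃$ wc data.csv                ┃┓      
    ┃  53  159 1236 data.csv      ┃┃      
    ┃$ echo "test passed"         ┃┨      
    ┃test passed                  ┃┃      
    ┃$ python -c "print('hello'.up┃┃      
    ┃HELLO                        ┃┃      
    ┃$ █                          ┃┃      
    ┃                             ┃┃      
    ┗━━━━━━━━━━━━━━━━━━━━━━━━━━━━━┛┃      
     ┃  4        0       0       0 ┃      
     ┃  5        0       0OK       ┃      
     ┃  6        0       0       0 ┃      
     ┃  7        0  -39.66   84.65 ┃      
     ┃  8        0       0       0 ┃      
     ┃  9        0       0       0 ┃      
     ┗━━━━━━━━━━━━━━━━━━━━━━━━━━━━━┛      


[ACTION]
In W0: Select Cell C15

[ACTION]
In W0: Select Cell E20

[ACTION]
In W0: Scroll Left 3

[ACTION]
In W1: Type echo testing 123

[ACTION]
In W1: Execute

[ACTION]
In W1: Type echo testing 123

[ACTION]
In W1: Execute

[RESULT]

    ┏━━━━━━━━━━━━━━━━━━━━━━━━━━━━━┓       
    ┃ Terminal                    ┃       
    ┠─────────────────────────────┨       
    ┃test passed                  ┃┓      
    ┃$ python -c "print('hello'.up┃┃      
    ┃HELLO                        ┃┨      
    ┃$ echo testing 123           ┃┃      
    ┃testing 123                  ┃┃      
    ┃$ echo testing 123           ┃┃      
    ┃testing 123                  ┃┃      
    ┃$ █                          ┃┃      
    ┗━━━━━━━━━━━━━━━━━━━━━━━━━━━━━┛┃      
     ┃  4        0       0       0 ┃      
     ┃  5        0       0OK       ┃      
     ┃  6        0       0       0 ┃      
     ┃  7        0  -39.66   84.65 ┃      
     ┃  8        0       0       0 ┃      
     ┃  9        0       0       0 ┃      
     ┗━━━━━━━━━━━━━━━━━━━━━━━━━━━━━┛      


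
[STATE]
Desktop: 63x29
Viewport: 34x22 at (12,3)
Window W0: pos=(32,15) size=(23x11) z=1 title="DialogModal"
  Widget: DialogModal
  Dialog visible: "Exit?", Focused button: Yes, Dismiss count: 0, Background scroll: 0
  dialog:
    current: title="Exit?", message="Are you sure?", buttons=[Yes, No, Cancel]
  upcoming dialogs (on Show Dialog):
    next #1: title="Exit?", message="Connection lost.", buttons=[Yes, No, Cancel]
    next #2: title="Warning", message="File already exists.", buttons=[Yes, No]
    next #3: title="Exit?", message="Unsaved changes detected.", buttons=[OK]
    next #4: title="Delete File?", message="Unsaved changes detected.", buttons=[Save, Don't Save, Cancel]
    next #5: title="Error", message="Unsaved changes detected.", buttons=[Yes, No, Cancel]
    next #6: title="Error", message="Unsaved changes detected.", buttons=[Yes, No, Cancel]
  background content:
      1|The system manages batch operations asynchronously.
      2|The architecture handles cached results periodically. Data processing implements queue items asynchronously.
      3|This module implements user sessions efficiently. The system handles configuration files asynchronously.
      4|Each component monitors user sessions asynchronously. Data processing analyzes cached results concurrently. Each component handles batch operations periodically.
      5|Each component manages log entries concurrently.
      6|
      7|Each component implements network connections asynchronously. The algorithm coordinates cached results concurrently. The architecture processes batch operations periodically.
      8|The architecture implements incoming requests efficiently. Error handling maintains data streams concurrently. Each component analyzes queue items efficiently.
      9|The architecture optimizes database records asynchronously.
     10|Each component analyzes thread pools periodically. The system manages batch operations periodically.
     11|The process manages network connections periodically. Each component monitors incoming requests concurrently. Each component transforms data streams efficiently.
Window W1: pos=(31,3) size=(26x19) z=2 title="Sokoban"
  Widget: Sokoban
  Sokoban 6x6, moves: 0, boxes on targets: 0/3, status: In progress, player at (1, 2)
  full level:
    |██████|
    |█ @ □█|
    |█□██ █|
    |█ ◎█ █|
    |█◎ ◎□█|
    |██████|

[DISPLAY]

                   ┏━━━━━━━━━━━━━━
                   ┃ Sokoban      
                   ┠──────────────
                   ┃██████        
                   ┃█ @ □█        
                   ┃█□██ █        
                   ┃█ ◎█ █        
                   ┃█◎ ◎□█        
                   ┃██████        
                   ┃Moves: 0  0/3 
                   ┃              
                   ┃              
                   ┃              
                   ┃              
                   ┃              
                   ┃              
                   ┃              
                   ┃              
                   ┗━━━━━━━━━━━━━━
                    ┃Ea│[Yes]  No 
                    ┃  └──────────
                    ┃Each componen


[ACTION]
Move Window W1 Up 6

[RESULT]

                   ┃██████        
                   ┃█ @ □█        
                   ┃█□██ █        
                   ┃█ ◎█ █        
                   ┃█◎ ◎□█        
                   ┃██████        
                   ┃Moves: 0  0/3 
                   ┃              
                   ┃              
                   ┃              
                   ┃              
                   ┃              
                   ┃              
                   ┃              
                   ┃              
                   ┗━━━━━━━━━━━━━━
                    ┃Th┌──────────
                    ┃Th│     Exit?
                    ┃Ea│ Are you s
                    ┃Ea│[Yes]  No 
                    ┃  └──────────
                    ┃Each componen


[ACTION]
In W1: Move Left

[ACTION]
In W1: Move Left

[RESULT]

                   ┃██████        
                   ┃█@  □█        
                   ┃█□██ █        
                   ┃█ ◎█ █        
                   ┃█◎ ◎□█        
                   ┃██████        
                   ┃Moves: 1  0/3 
                   ┃              
                   ┃              
                   ┃              
                   ┃              
                   ┃              
                   ┃              
                   ┃              
                   ┃              
                   ┗━━━━━━━━━━━━━━
                    ┃Th┌──────────
                    ┃Th│     Exit?
                    ┃Ea│ Are you s
                    ┃Ea│[Yes]  No 
                    ┃  └──────────
                    ┃Each componen


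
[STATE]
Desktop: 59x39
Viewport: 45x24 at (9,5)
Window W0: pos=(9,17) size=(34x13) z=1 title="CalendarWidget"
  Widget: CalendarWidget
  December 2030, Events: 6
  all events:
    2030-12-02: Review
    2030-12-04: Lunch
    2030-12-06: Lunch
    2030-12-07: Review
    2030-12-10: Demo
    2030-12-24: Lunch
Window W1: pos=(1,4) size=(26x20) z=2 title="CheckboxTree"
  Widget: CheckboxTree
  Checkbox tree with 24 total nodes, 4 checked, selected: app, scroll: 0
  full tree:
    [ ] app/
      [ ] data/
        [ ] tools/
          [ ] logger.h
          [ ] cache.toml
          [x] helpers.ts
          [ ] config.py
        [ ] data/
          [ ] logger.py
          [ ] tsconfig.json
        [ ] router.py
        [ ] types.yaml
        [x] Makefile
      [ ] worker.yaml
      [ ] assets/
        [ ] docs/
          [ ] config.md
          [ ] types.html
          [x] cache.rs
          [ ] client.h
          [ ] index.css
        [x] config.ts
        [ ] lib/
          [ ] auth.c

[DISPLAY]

oxTree           ┃                           
─────────────────┨                           
p/               ┃                           
data/            ┃                           
] tools/         ┃                           
[ ] logger.h     ┃                           
[ ] cache.toml   ┃                           
[x] helpers.ts   ┃                           
[ ] config.py    ┃                           
] data/          ┃                           
[ ] logger.py    ┃                           
[ ] tsconfig.json┃                           
] router.py      ┃━━━━━━━━━━━━━━━┓           
] types.yaml     ┃               ┃           
] Makefile       ┃───────────────┨           
worker.yaml      ┃ 2030          ┃           
assets/          ┃ Su            ┃           
] docs/          ┃  1            ┃           
━━━━━━━━━━━━━━━━━┛  7*  8        ┃           
┃ 9 10* 11 12 13 14 15           ┃           
┃16 17 18 19 20 21 22            ┃           
┃23 24* 25 26 27 28 29           ┃           
┃30 31                           ┃           
┃                                ┃           


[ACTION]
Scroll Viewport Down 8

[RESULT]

[ ] config.py    ┃                           
] data/          ┃                           
[ ] logger.py    ┃                           
[ ] tsconfig.json┃                           
] router.py      ┃━━━━━━━━━━━━━━━┓           
] types.yaml     ┃               ┃           
] Makefile       ┃───────────────┨           
worker.yaml      ┃ 2030          ┃           
assets/          ┃ Su            ┃           
] docs/          ┃  1            ┃           
━━━━━━━━━━━━━━━━━┛  7*  8        ┃           
┃ 9 10* 11 12 13 14 15           ┃           
┃16 17 18 19 20 21 22            ┃           
┃23 24* 25 26 27 28 29           ┃           
┃30 31                           ┃           
┃                                ┃           
┗━━━━━━━━━━━━━━━━━━━━━━━━━━━━━━━━┛           
                                             
                                             
                                             
                                             
                                             
                                             
                                             


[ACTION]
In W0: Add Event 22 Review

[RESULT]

[ ] config.py    ┃                           
] data/          ┃                           
[ ] logger.py    ┃                           
[ ] tsconfig.json┃                           
] router.py      ┃━━━━━━━━━━━━━━━┓           
] types.yaml     ┃               ┃           
] Makefile       ┃───────────────┨           
worker.yaml      ┃ 2030          ┃           
assets/          ┃ Su            ┃           
] docs/          ┃  1            ┃           
━━━━━━━━━━━━━━━━━┛  7*  8        ┃           
┃ 9 10* 11 12 13 14 15           ┃           
┃16 17 18 19 20 21 22*           ┃           
┃23 24* 25 26 27 28 29           ┃           
┃30 31                           ┃           
┃                                ┃           
┗━━━━━━━━━━━━━━━━━━━━━━━━━━━━━━━━┛           
                                             
                                             
                                             
                                             
                                             
                                             
                                             


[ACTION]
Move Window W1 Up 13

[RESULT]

] router.py      ┃                           
] types.yaml     ┃                           
] Makefile       ┃                           
worker.yaml      ┃                           
assets/          ┃━━━━━━━━━━━━━━━┓           
] docs/          ┃               ┃           
━━━━━━━━━━━━━━━━━┛───────────────┨           
┃         December 2030          ┃           
┃Mo Tu We Th Fr Sa Su            ┃           
┃                   1            ┃           
┃ 2*  3  4*  5  6*  7*  8        ┃           
┃ 9 10* 11 12 13 14 15           ┃           
┃16 17 18 19 20 21 22*           ┃           
┃23 24* 25 26 27 28 29           ┃           
┃30 31                           ┃           
┃                                ┃           
┗━━━━━━━━━━━━━━━━━━━━━━━━━━━━━━━━┛           
                                             
                                             
                                             
                                             
                                             
                                             
                                             


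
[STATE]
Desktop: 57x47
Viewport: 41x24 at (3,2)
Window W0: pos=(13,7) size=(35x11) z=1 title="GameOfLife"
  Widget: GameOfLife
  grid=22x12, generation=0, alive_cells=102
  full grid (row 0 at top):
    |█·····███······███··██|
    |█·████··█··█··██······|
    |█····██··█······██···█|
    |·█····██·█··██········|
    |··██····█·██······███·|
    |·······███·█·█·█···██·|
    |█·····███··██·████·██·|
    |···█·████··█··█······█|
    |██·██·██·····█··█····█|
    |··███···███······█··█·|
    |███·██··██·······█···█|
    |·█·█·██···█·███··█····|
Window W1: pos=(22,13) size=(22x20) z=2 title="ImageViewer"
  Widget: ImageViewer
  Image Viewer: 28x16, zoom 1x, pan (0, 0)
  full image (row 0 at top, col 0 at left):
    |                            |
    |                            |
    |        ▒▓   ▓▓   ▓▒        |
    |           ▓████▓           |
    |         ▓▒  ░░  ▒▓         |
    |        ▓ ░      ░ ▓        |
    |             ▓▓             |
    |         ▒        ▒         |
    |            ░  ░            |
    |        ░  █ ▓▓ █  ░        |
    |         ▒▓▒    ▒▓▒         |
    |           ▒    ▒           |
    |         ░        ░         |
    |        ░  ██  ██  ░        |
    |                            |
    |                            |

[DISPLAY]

                                         
                                         
                                         
                                         
                                         
          ┏━━━━━━━━━━━━━━━━━━━━━━━━━━━━━━
          ┃ GameOfLife                   
          ┠──────────────────────────────
          ┃Gen: 0                        
          ┃·█····██·█··██········        
          ┃··██····█·██······███·        
          ┃·······█┏━━━━━━━━━━━━━━━━━━━━┓
          ┃█·····██┃ ImageViewer        ┃
          ┃···█·███┠────────────────────┨
          ┃██·██·██┃                    ┃
          ┗━━━━━━━━┃                    ┃
                   ┃        ▒▓   ▓▓   ▓▒┃
                   ┃           ▓████▓   ┃
                   ┃         ▓▒  ░░  ▒▓ ┃
                   ┃        ▓ ░      ░ ▓┃
                   ┃             ▓▓     ┃
                   ┃         ▒        ▒ ┃
                   ┃            ░  ░    ┃
                   ┃        ░  █ ▓▓ █  ░┃


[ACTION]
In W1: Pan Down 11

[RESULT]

                                         
                                         
                                         
                                         
                                         
          ┏━━━━━━━━━━━━━━━━━━━━━━━━━━━━━━
          ┃ GameOfLife                   
          ┠──────────────────────────────
          ┃Gen: 0                        
          ┃·█····██·█··██········        
          ┃··██····█·██······███·        
          ┃·······█┏━━━━━━━━━━━━━━━━━━━━┓
          ┃█·····██┃ ImageViewer        ┃
          ┃···█·███┠────────────────────┨
          ┃██·██·██┃           ▒    ▒   ┃
          ┗━━━━━━━━┃         ░        ░ ┃
                   ┃        ░  ██  ██  ░┃
                   ┃                    ┃
                   ┃                    ┃
                   ┃                    ┃
                   ┃                    ┃
                   ┃                    ┃
                   ┃                    ┃
                   ┃                    ┃


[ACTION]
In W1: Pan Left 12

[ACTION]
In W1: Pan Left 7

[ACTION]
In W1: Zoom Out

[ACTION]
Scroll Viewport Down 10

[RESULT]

          ┃··██····█·██······███·        
          ┃·······█┏━━━━━━━━━━━━━━━━━━━━┓
          ┃█·····██┃ ImageViewer        ┃
          ┃···█·███┠────────────────────┨
          ┃██·██·██┃           ▒    ▒   ┃
          ┗━━━━━━━━┃         ░        ░ ┃
                   ┃        ░  ██  ██  ░┃
                   ┃                    ┃
                   ┃                    ┃
                   ┃                    ┃
                   ┃                    ┃
                   ┃                    ┃
                   ┃                    ┃
                   ┃                    ┃
                   ┃                    ┃
                   ┃                    ┃
                   ┃                    ┃
                   ┃                    ┃
                   ┃                    ┃
                   ┃                    ┃
                   ┗━━━━━━━━━━━━━━━━━━━━┛
                                         
                                         
                                         


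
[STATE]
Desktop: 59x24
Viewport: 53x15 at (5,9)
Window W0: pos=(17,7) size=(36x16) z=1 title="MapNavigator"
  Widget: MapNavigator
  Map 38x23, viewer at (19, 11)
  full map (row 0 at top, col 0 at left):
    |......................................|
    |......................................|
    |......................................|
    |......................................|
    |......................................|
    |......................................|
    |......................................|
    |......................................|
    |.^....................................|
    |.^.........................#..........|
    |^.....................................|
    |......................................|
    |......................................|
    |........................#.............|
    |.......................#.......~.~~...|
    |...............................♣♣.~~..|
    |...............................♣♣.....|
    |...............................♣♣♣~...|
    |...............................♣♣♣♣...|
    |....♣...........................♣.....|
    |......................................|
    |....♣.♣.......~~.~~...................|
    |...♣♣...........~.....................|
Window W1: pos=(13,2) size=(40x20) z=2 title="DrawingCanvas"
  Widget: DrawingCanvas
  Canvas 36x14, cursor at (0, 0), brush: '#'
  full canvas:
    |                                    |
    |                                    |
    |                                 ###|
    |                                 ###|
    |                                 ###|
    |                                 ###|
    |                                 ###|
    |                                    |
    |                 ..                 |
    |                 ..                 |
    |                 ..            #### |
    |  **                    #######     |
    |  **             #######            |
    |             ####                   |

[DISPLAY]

        ┃                                 ###  ┃     
        ┃                                 ###  ┃     
        ┃                                 ###  ┃     
        ┃                                      ┃     
        ┃                 ..                   ┃     
        ┃                 ..                   ┃     
        ┃                 ..            ####   ┃     
        ┃  **                    #######       ┃     
        ┃  **             #######              ┃     
        ┃             ####                     ┃     
        ┃                                      ┃     
        ┃                                      ┃     
        ┗━━━━━━━━━━━━━━━━━━━━━━━━━━━━━━━━━━━━━━┛     
            ┗━━━━━━━━━━━━━━━━━━━━━━━━━━━━━━━━━━┛     
                                                     


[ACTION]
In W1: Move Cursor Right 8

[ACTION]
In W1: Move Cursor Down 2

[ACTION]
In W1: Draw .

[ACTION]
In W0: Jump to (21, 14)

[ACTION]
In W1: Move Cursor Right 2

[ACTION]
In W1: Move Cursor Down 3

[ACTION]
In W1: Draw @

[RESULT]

        ┃                                 ###  ┃     
        ┃          @                      ###  ┃     
        ┃                                 ###  ┃     
        ┃                                      ┃     
        ┃                 ..                   ┃     
        ┃                 ..                   ┃     
        ┃                 ..            ####   ┃     
        ┃  **                    #######       ┃     
        ┃  **             #######              ┃     
        ┃             ####                     ┃     
        ┃                                      ┃     
        ┃                                      ┃     
        ┗━━━━━━━━━━━━━━━━━━━━━━━━━━━━━━━━━━━━━━┛     
            ┗━━━━━━━━━━━━━━━━━━━━━━━━━━━━━━━━━━┛     
                                                     


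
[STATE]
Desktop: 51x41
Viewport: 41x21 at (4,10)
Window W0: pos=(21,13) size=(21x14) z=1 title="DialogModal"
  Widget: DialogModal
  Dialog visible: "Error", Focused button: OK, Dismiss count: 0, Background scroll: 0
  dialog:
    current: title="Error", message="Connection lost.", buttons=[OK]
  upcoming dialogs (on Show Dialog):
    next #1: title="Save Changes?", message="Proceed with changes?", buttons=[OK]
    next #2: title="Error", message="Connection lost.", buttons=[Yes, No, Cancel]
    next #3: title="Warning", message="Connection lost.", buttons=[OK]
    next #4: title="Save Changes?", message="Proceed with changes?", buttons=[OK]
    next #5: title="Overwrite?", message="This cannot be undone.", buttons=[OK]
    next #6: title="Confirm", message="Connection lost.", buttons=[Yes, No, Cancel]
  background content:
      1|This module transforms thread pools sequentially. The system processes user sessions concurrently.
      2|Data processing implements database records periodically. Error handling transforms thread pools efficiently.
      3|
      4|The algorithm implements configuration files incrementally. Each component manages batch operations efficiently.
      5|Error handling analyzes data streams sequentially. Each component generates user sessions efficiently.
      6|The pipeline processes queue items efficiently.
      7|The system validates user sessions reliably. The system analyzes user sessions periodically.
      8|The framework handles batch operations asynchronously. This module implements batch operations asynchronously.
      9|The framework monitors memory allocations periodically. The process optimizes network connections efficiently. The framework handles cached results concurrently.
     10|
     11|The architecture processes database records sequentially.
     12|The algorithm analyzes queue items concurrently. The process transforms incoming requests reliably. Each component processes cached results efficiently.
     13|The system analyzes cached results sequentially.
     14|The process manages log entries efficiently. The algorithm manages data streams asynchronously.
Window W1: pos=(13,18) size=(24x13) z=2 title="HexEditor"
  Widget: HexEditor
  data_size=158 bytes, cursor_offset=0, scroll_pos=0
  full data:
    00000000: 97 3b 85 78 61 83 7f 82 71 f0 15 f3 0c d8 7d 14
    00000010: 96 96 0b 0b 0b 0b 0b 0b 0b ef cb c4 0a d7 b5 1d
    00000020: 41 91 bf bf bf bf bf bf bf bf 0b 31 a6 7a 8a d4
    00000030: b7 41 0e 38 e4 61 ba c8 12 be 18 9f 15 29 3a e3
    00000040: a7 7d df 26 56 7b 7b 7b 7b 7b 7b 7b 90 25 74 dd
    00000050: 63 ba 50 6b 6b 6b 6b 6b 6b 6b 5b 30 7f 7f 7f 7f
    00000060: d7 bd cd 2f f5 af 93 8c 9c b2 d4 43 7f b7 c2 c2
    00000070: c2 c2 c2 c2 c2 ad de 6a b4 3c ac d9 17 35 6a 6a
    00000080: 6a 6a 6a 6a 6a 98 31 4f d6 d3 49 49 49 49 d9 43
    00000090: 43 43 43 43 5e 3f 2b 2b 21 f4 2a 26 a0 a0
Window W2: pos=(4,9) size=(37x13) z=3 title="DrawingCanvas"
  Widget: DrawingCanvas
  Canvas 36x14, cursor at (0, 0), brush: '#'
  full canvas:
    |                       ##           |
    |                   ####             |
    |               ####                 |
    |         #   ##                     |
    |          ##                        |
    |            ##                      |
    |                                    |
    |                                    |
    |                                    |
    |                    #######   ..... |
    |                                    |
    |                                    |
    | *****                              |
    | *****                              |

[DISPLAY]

┃ DrawingCanvas                     ┃    
┠───────────────────────────────────┨    
┃+                      ##          ┃    
┃                   ####            ┃┓   
┃               ####                ┃┃   
┃         #   ##                    ┃┨   
┃          ##                       ┃┃   
┃            ##                     ┃┃   
┃                                   ┃┃   
┃                                   ┃┃   
┃                                   ┃┃   
┗━━━━━━━━━━━━━━━━━━━━━━━━━━━━━━━━━━━┛┃   
         ┃00000010  96 96 0b 0b ┃─┘te┃   
         ┃00000020  41 91 bf bf ┃andl┃   
         ┃00000030  b7 41 0e 38 ┃onit┃   
         ┃00000040  a7 7d df 26 ┃    ┃   
         ┃00000050  63 ba 50 6b ┃━━━━┛   
         ┃00000060  d7 bd cd 2f ┃        
         ┃00000070  c2 c2 c2 c2 ┃        
         ┃00000080  6a 6a 6a 6a ┃        
         ┗━━━━━━━━━━━━━━━━━━━━━━┛        


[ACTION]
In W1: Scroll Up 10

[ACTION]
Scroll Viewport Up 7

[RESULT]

                                         
                                         
                                         
                                         
                                         
                                         
┏━━━━━━━━━━━━━━━━━━━━━━━━━━━━━━━━━━━┓    
┃ DrawingCanvas                     ┃    
┠───────────────────────────────────┨    
┃+                      ##          ┃    
┃                   ####            ┃┓   
┃               ####                ┃┃   
┃         #   ##                    ┃┨   
┃          ##                       ┃┃   
┃            ##                     ┃┃   
┃                                   ┃┃   
┃                                   ┃┃   
┃                                   ┃┃   
┗━━━━━━━━━━━━━━━━━━━━━━━━━━━━━━━━━━━┛┃   
         ┃00000010  96 96 0b 0b ┃─┘te┃   
         ┃00000020  41 91 bf bf ┃andl┃   


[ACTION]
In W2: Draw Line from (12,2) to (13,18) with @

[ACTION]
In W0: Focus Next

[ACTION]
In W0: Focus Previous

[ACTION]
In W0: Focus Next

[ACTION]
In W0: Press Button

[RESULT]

                                         
                                         
                                         
                                         
                                         
                                         
┏━━━━━━━━━━━━━━━━━━━━━━━━━━━━━━━━━━━┓    
┃ DrawingCanvas                     ┃    
┠───────────────────────────────────┨    
┃+                      ##          ┃    
┃                   ####            ┃┓   
┃               ####                ┃┃   
┃         #   ##                    ┃┨   
┃          ##                       ┃┃   
┃            ##                     ┃┃   
┃                                   ┃┃   
┃                                   ┃┃   
┃                                   ┃┃   
┗━━━━━━━━━━━━━━━━━━━━━━━━━━━━━━━━━━━┛┃   
         ┃00000010  96 96 0b 0b ┃date┃   
         ┃00000020  41 91 bf bf ┃andl┃   
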